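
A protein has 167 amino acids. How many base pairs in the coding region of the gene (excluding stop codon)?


Each amino acid = 1 codon = 3 bp
bp = 167 * 3 = 501 bp

501 bp


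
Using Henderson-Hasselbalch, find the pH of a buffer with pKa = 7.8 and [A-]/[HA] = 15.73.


pH = pKa + log10([A-]/[HA])
pH = 7.8 + log10(15.73)
pH = 8.9967

8.9967


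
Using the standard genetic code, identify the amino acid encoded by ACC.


Standard genetic code lookup.
Codon ACC -> Thr

Thr


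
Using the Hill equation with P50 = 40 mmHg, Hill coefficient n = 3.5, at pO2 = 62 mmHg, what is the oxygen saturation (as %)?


Y = pO2^n / (P50^n + pO2^n)
Y = 62^3.5 / (40^3.5 + 62^3.5)
Y = 82.26%

82.26%


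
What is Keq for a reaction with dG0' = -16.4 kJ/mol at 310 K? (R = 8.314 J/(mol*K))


Keq = exp(-dG0 * 1000 / (R * T))
Keq = exp(-(-16.4) * 1000 / (8.314 * 310))
Keq = 580.0705

580.0705


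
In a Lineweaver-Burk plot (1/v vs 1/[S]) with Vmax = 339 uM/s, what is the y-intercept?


y-intercept = 1/Vmax
= 1/339
= 0.0029 s/uM

0.0029 s/uM


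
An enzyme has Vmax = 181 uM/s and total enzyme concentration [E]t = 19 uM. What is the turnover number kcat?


kcat = Vmax / [E]t
kcat = 181 / 19
kcat = 9.5263 s^-1

9.5263 s^-1


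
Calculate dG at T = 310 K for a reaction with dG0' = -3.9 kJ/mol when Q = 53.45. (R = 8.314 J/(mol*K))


dG = dG0' + RT * ln(Q) / 1000
dG = -3.9 + 8.314 * 310 * ln(53.45) / 1000
dG = 6.3546 kJ/mol

6.3546 kJ/mol


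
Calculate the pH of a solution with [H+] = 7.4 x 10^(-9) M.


pH = -log10([H+])
pH = -log10(7.4 x 10^(-9))
pH = 8.1308

8.1308


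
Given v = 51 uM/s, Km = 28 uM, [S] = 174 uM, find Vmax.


Vmax = v * (Km + [S]) / [S]
Vmax = 51 * (28 + 174) / 174
Vmax = 59.2069 uM/s

59.2069 uM/s


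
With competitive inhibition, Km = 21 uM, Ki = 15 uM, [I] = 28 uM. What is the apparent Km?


Km_app = Km * (1 + [I]/Ki)
Km_app = 21 * (1 + 28/15)
Km_app = 60.2 uM

60.2 uM


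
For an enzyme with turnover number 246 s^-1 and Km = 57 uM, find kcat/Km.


Catalytic efficiency = kcat / Km
= 246 / 57
= 4.3158 uM^-1*s^-1

4.3158 uM^-1*s^-1


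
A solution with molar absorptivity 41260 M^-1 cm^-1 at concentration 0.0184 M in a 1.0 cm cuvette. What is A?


A = epsilon * c * l
A = 41260 * 0.0184 * 1.0
A = 759.184

759.184


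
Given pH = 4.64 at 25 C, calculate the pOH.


pOH = 14 - pH
pOH = 14 - 4.64
pOH = 9.36

9.36


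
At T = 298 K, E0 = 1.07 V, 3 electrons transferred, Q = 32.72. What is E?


E = E0 - (RT/nF) * ln(Q)
E = 1.07 - (8.314 * 298 / (3 * 96485)) * ln(32.72)
E = 1.0401 V

1.0401 V


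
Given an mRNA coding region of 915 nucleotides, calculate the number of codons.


codons = nucleotides / 3
codons = 915 / 3 = 305

305


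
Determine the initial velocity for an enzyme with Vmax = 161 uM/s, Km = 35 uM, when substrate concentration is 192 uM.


v = Vmax * [S] / (Km + [S])
v = 161 * 192 / (35 + 192)
v = 136.1762 uM/s

136.1762 uM/s


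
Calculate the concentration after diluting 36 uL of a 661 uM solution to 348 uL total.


C2 = C1 * V1 / V2
C2 = 661 * 36 / 348
C2 = 68.3793 uM

68.3793 uM


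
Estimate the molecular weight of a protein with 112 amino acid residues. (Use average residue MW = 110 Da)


MW = n_residues * 110 Da
MW = 112 * 110
MW = 12320 Da

12320 Da


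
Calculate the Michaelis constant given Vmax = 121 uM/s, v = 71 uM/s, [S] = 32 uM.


Km = [S] * (Vmax - v) / v
Km = 32 * (121 - 71) / 71
Km = 22.5352 uM

22.5352 uM


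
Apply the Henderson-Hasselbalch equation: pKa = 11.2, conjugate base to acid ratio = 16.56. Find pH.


pH = pKa + log10([A-]/[HA])
pH = 11.2 + log10(16.56)
pH = 12.4191

12.4191


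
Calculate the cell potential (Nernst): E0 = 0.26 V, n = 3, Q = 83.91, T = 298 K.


E = E0 - (RT/nF) * ln(Q)
E = 0.26 - (8.314 * 298 / (3 * 96485)) * ln(83.91)
E = 0.2221 V

0.2221 V


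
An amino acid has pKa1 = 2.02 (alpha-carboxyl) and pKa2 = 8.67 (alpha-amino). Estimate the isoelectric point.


pI = (pKa1 + pKa2) / 2
pI = (2.02 + 8.67) / 2
pI = 5.345

5.345


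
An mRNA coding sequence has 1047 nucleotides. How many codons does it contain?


codons = nucleotides / 3
codons = 1047 / 3 = 349

349


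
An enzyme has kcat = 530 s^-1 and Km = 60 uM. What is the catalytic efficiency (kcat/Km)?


Catalytic efficiency = kcat / Km
= 530 / 60
= 8.8333 uM^-1*s^-1

8.8333 uM^-1*s^-1


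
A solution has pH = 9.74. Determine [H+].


[H+] = 10^(-pH)
[H+] = 10^(-9.74)
[H+] = 1.820e-10 M

1.820e-10 M


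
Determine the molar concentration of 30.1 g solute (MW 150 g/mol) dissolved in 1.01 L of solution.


C = (mass / MW) / volume
C = (30.1 / 150) / 1.01
C = 0.1987 M

0.1987 M


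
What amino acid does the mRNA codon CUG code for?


Standard genetic code lookup.
Codon CUG -> Leu

Leu


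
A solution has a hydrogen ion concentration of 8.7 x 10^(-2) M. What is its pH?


pH = -log10([H+])
pH = -log10(8.7 x 10^(-2))
pH = 1.0605

1.0605


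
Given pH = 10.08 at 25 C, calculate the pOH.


pOH = 14 - pH
pOH = 14 - 10.08
pOH = 3.92

3.92


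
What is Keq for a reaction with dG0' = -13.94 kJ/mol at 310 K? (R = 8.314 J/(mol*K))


Keq = exp(-dG0 * 1000 / (R * T))
Keq = exp(-(-13.94) * 1000 / (8.314 * 310))
Keq = 223.336

223.336


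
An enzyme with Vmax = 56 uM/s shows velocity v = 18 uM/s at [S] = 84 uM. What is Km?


Km = [S] * (Vmax - v) / v
Km = 84 * (56 - 18) / 18
Km = 177.3333 uM

177.3333 uM


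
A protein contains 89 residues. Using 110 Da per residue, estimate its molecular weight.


MW = n_residues * 110 Da
MW = 89 * 110
MW = 9790 Da

9790 Da


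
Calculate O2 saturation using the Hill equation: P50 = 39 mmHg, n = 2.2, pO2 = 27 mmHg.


Y = pO2^n / (P50^n + pO2^n)
Y = 27^2.2 / (39^2.2 + 27^2.2)
Y = 30.81%

30.81%


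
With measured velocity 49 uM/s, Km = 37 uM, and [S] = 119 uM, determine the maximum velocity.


Vmax = v * (Km + [S]) / [S]
Vmax = 49 * (37 + 119) / 119
Vmax = 64.2353 uM/s

64.2353 uM/s


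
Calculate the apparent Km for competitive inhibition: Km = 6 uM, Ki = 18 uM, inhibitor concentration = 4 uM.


Km_app = Km * (1 + [I]/Ki)
Km_app = 6 * (1 + 4/18)
Km_app = 7.3333 uM

7.3333 uM


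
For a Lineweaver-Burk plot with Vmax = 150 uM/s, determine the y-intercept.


y-intercept = 1/Vmax
= 1/150
= 0.0067 s/uM

0.0067 s/uM


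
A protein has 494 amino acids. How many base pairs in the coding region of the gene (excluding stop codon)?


Each amino acid = 1 codon = 3 bp
bp = 494 * 3 = 1482 bp

1482 bp


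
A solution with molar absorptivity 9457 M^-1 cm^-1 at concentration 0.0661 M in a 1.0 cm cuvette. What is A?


A = epsilon * c * l
A = 9457 * 0.0661 * 1.0
A = 625.1077

625.1077


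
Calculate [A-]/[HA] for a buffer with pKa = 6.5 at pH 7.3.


[A-]/[HA] = 10^(pH - pKa)
= 10^(7.3 - 6.5)
= 6.3096

6.3096


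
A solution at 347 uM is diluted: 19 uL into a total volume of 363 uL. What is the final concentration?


C2 = C1 * V1 / V2
C2 = 347 * 19 / 363
C2 = 18.1625 uM

18.1625 uM


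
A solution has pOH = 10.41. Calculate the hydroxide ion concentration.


[OH-] = 10^(-pOH)
[OH-] = 10^(-10.41)
[OH-] = 3.890e-11 M

3.890e-11 M


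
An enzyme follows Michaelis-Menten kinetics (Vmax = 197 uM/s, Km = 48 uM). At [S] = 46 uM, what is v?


v = Vmax * [S] / (Km + [S])
v = 197 * 46 / (48 + 46)
v = 96.4043 uM/s

96.4043 uM/s


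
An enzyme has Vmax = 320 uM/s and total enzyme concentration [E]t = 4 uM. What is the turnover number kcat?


kcat = Vmax / [E]t
kcat = 320 / 4
kcat = 80.0 s^-1

80.0 s^-1


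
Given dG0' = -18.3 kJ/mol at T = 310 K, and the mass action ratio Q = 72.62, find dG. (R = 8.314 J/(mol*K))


dG = dG0' + RT * ln(Q) / 1000
dG = -18.3 + 8.314 * 310 * ln(72.62) / 1000
dG = -7.2555 kJ/mol

-7.2555 kJ/mol


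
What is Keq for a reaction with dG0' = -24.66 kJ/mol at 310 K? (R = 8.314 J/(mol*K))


Keq = exp(-dG0 * 1000 / (R * T))
Keq = exp(-(-24.66) * 1000 / (8.314 * 310))
Keq = 14299.8485

14299.8485


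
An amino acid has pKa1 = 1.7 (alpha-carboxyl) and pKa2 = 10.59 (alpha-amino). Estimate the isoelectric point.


pI = (pKa1 + pKa2) / 2
pI = (1.7 + 10.59) / 2
pI = 6.145

6.145


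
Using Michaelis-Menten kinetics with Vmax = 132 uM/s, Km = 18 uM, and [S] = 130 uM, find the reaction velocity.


v = Vmax * [S] / (Km + [S])
v = 132 * 130 / (18 + 130)
v = 115.9459 uM/s

115.9459 uM/s


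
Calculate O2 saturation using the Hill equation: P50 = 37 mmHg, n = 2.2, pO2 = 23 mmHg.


Y = pO2^n / (P50^n + pO2^n)
Y = 23^2.2 / (37^2.2 + 23^2.2)
Y = 26.0%

26.0%


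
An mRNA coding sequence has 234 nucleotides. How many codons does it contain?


codons = nucleotides / 3
codons = 234 / 3 = 78

78


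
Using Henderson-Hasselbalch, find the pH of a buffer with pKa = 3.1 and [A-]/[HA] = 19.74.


pH = pKa + log10([A-]/[HA])
pH = 3.1 + log10(19.74)
pH = 4.3953

4.3953


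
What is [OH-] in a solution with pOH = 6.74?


[OH-] = 10^(-pOH)
[OH-] = 10^(-6.74)
[OH-] = 1.820e-07 M

1.820e-07 M


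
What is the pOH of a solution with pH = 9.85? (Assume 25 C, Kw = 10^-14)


pOH = 14 - pH
pOH = 14 - 9.85
pOH = 4.15

4.15


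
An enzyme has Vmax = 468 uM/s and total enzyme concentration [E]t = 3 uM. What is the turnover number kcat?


kcat = Vmax / [E]t
kcat = 468 / 3
kcat = 156.0 s^-1

156.0 s^-1


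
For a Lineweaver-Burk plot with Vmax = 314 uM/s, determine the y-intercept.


y-intercept = 1/Vmax
= 1/314
= 0.0032 s/uM

0.0032 s/uM


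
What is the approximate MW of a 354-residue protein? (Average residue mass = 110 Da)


MW = n_residues * 110 Da
MW = 354 * 110
MW = 38940 Da

38940 Da


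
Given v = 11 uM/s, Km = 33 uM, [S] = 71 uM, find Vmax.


Vmax = v * (Km + [S]) / [S]
Vmax = 11 * (33 + 71) / 71
Vmax = 16.1127 uM/s

16.1127 uM/s


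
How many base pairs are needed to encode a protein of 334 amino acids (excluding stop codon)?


Each amino acid = 1 codon = 3 bp
bp = 334 * 3 = 1002 bp

1002 bp


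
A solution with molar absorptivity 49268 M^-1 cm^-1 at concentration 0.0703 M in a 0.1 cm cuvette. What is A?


A = epsilon * c * l
A = 49268 * 0.0703 * 0.1
A = 346.354

346.354


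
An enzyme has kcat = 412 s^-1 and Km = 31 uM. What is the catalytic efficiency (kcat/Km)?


Catalytic efficiency = kcat / Km
= 412 / 31
= 13.2903 uM^-1*s^-1

13.2903 uM^-1*s^-1


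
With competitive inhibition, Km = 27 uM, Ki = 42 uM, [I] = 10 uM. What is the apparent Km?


Km_app = Km * (1 + [I]/Ki)
Km_app = 27 * (1 + 10/42)
Km_app = 33.4286 uM

33.4286 uM


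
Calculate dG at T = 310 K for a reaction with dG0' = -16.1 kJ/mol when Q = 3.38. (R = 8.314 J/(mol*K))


dG = dG0' + RT * ln(Q) / 1000
dG = -16.1 + 8.314 * 310 * ln(3.38) / 1000
dG = -12.9611 kJ/mol

-12.9611 kJ/mol


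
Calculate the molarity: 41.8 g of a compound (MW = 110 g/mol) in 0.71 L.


C = (mass / MW) / volume
C = (41.8 / 110) / 0.71
C = 0.5352 M

0.5352 M


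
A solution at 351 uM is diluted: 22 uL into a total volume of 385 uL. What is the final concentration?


C2 = C1 * V1 / V2
C2 = 351 * 22 / 385
C2 = 20.0571 uM

20.0571 uM


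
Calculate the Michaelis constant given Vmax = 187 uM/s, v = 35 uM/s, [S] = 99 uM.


Km = [S] * (Vmax - v) / v
Km = 99 * (187 - 35) / 35
Km = 429.9429 uM

429.9429 uM


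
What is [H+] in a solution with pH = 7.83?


[H+] = 10^(-pH)
[H+] = 10^(-7.83)
[H+] = 1.479e-08 M

1.479e-08 M


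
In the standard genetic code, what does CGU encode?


Standard genetic code lookup.
Codon CGU -> Arg

Arg


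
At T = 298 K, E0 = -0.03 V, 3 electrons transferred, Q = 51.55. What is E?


E = E0 - (RT/nF) * ln(Q)
E = -0.03 - (8.314 * 298 / (3 * 96485)) * ln(51.55)
E = -0.0637 V

-0.0637 V


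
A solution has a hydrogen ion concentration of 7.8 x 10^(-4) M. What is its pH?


pH = -log10([H+])
pH = -log10(7.8 x 10^(-4))
pH = 3.1079

3.1079


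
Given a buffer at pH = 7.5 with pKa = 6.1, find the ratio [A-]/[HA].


[A-]/[HA] = 10^(pH - pKa)
= 10^(7.5 - 6.1)
= 25.1189

25.1189


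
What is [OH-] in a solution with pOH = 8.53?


[OH-] = 10^(-pOH)
[OH-] = 10^(-8.53)
[OH-] = 2.951e-09 M

2.951e-09 M


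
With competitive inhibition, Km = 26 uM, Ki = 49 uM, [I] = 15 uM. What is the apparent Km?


Km_app = Km * (1 + [I]/Ki)
Km_app = 26 * (1 + 15/49)
Km_app = 33.9592 uM

33.9592 uM


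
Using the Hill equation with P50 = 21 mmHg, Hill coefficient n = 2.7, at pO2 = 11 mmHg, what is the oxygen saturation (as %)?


Y = pO2^n / (P50^n + pO2^n)
Y = 11^2.7 / (21^2.7 + 11^2.7)
Y = 14.86%

14.86%


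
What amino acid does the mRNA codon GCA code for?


Standard genetic code lookup.
Codon GCA -> Ala

Ala


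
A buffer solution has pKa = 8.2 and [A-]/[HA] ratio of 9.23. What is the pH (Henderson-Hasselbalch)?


pH = pKa + log10([A-]/[HA])
pH = 8.2 + log10(9.23)
pH = 9.1652

9.1652


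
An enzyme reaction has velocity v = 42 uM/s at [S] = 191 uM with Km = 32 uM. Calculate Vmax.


Vmax = v * (Km + [S]) / [S]
Vmax = 42 * (32 + 191) / 191
Vmax = 49.0366 uM/s

49.0366 uM/s


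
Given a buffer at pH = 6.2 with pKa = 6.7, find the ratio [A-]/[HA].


[A-]/[HA] = 10^(pH - pKa)
= 10^(6.2 - 6.7)
= 0.3162

0.3162


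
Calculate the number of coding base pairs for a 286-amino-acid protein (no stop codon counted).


Each amino acid = 1 codon = 3 bp
bp = 286 * 3 = 858 bp

858 bp


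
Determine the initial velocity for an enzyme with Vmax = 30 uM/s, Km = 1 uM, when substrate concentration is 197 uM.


v = Vmax * [S] / (Km + [S])
v = 30 * 197 / (1 + 197)
v = 29.8485 uM/s

29.8485 uM/s


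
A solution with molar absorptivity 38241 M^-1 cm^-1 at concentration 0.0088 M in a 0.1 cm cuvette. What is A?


A = epsilon * c * l
A = 38241 * 0.0088 * 0.1
A = 33.6521

33.6521


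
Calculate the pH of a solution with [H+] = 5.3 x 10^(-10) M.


pH = -log10([H+])
pH = -log10(5.3 x 10^(-10))
pH = 9.2757

9.2757


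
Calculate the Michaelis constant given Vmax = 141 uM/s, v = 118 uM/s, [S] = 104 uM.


Km = [S] * (Vmax - v) / v
Km = 104 * (141 - 118) / 118
Km = 20.2712 uM

20.2712 uM


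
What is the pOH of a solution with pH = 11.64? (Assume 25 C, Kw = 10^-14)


pOH = 14 - pH
pOH = 14 - 11.64
pOH = 2.36

2.36


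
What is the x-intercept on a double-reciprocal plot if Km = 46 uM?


x-intercept = -1/Km
= -1/46
= -0.0217 1/uM

-0.0217 1/uM


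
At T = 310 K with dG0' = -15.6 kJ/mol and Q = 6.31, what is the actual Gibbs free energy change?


dG = dG0' + RT * ln(Q) / 1000
dG = -15.6 + 8.314 * 310 * ln(6.31) / 1000
dG = -10.8522 kJ/mol

-10.8522 kJ/mol


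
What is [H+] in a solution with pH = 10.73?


[H+] = 10^(-pH)
[H+] = 10^(-10.73)
[H+] = 1.862e-11 M

1.862e-11 M


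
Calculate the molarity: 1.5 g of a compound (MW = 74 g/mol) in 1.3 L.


C = (mass / MW) / volume
C = (1.5 / 74) / 1.3
C = 0.0156 M

0.0156 M


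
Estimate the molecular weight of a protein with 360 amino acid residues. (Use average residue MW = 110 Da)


MW = n_residues * 110 Da
MW = 360 * 110
MW = 39600 Da

39600 Da


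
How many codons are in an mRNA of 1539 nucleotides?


codons = nucleotides / 3
codons = 1539 / 3 = 513

513


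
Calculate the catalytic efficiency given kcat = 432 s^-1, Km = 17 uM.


Catalytic efficiency = kcat / Km
= 432 / 17
= 25.4118 uM^-1*s^-1

25.4118 uM^-1*s^-1


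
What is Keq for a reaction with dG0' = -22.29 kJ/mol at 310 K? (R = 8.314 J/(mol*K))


Keq = exp(-dG0 * 1000 / (R * T))
Keq = exp(-(-22.29) * 1000 / (8.314 * 310))
Keq = 5701.3114

5701.3114


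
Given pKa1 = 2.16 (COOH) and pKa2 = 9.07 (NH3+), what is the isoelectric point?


pI = (pKa1 + pKa2) / 2
pI = (2.16 + 9.07) / 2
pI = 5.615

5.615


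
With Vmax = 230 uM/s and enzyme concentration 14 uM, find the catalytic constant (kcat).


kcat = Vmax / [E]t
kcat = 230 / 14
kcat = 16.4286 s^-1

16.4286 s^-1


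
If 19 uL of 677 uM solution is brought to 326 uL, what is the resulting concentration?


C2 = C1 * V1 / V2
C2 = 677 * 19 / 326
C2 = 39.4571 uM

39.4571 uM


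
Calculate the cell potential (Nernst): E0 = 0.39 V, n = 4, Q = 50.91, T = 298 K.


E = E0 - (RT/nF) * ln(Q)
E = 0.39 - (8.314 * 298 / (4 * 96485)) * ln(50.91)
E = 0.3648 V

0.3648 V


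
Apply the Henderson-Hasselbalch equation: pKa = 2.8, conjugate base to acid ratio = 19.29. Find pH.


pH = pKa + log10([A-]/[HA])
pH = 2.8 + log10(19.29)
pH = 4.0853

4.0853


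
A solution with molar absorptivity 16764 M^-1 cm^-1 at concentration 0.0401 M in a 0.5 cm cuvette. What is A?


A = epsilon * c * l
A = 16764 * 0.0401 * 0.5
A = 336.1182

336.1182


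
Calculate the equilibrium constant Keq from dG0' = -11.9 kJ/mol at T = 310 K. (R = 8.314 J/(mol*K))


Keq = exp(-dG0 * 1000 / (R * T))
Keq = exp(-(-11.9) * 1000 / (8.314 * 310))
Keq = 101.2065

101.2065


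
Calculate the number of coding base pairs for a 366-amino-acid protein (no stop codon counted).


Each amino acid = 1 codon = 3 bp
bp = 366 * 3 = 1098 bp

1098 bp


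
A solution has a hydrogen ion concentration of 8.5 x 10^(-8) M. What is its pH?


pH = -log10([H+])
pH = -log10(8.5 x 10^(-8))
pH = 7.0706

7.0706


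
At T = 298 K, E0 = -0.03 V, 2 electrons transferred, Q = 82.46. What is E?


E = E0 - (RT/nF) * ln(Q)
E = -0.03 - (8.314 * 298 / (2 * 96485)) * ln(82.46)
E = -0.0867 V

-0.0867 V


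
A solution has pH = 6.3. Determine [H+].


[H+] = 10^(-pH)
[H+] = 10^(-6.3)
[H+] = 5.012e-07 M

5.012e-07 M


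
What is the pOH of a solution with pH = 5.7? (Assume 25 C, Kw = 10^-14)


pOH = 14 - pH
pOH = 14 - 5.7
pOH = 8.3

8.3


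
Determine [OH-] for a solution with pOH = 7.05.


[OH-] = 10^(-pOH)
[OH-] = 10^(-7.05)
[OH-] = 8.913e-08 M

8.913e-08 M


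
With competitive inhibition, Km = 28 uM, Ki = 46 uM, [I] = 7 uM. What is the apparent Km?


Km_app = Km * (1 + [I]/Ki)
Km_app = 28 * (1 + 7/46)
Km_app = 32.2609 uM

32.2609 uM


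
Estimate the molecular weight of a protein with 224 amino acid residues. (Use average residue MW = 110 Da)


MW = n_residues * 110 Da
MW = 224 * 110
MW = 24640 Da

24640 Da


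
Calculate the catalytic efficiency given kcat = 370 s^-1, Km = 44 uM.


Catalytic efficiency = kcat / Km
= 370 / 44
= 8.4091 uM^-1*s^-1

8.4091 uM^-1*s^-1


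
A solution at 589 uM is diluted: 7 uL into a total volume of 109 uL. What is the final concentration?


C2 = C1 * V1 / V2
C2 = 589 * 7 / 109
C2 = 37.8257 uM

37.8257 uM


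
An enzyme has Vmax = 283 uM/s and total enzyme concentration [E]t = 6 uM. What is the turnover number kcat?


kcat = Vmax / [E]t
kcat = 283 / 6
kcat = 47.1667 s^-1

47.1667 s^-1


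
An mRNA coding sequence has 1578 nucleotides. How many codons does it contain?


codons = nucleotides / 3
codons = 1578 / 3 = 526

526


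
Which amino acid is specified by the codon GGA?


Standard genetic code lookup.
Codon GGA -> Gly

Gly


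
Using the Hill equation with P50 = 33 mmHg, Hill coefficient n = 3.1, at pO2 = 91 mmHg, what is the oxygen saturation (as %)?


Y = pO2^n / (P50^n + pO2^n)
Y = 91^3.1 / (33^3.1 + 91^3.1)
Y = 95.87%

95.87%


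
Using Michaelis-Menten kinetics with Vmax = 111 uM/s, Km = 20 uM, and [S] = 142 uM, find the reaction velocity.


v = Vmax * [S] / (Km + [S])
v = 111 * 142 / (20 + 142)
v = 97.2963 uM/s

97.2963 uM/s


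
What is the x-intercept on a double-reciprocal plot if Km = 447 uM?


x-intercept = -1/Km
= -1/447
= -0.0022 1/uM

-0.0022 1/uM


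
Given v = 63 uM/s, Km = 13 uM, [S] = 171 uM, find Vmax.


Vmax = v * (Km + [S]) / [S]
Vmax = 63 * (13 + 171) / 171
Vmax = 67.7895 uM/s

67.7895 uM/s


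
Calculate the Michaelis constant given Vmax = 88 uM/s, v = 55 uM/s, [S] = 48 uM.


Km = [S] * (Vmax - v) / v
Km = 48 * (88 - 55) / 55
Km = 28.8 uM

28.8 uM


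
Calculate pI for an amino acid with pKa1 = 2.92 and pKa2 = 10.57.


pI = (pKa1 + pKa2) / 2
pI = (2.92 + 10.57) / 2
pI = 6.745

6.745


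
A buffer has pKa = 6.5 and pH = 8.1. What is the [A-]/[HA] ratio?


[A-]/[HA] = 10^(pH - pKa)
= 10^(8.1 - 6.5)
= 39.8107

39.8107


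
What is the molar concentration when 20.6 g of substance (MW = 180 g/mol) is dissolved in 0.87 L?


C = (mass / MW) / volume
C = (20.6 / 180) / 0.87
C = 0.1315 M

0.1315 M


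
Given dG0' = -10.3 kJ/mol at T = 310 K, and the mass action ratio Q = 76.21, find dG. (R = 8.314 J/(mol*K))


dG = dG0' + RT * ln(Q) / 1000
dG = -10.3 + 8.314 * 310 * ln(76.21) / 1000
dG = 0.8689 kJ/mol

0.8689 kJ/mol


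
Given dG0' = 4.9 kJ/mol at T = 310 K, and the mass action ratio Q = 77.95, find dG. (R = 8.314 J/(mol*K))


dG = dG0' + RT * ln(Q) / 1000
dG = 4.9 + 8.314 * 310 * ln(77.95) / 1000
dG = 16.1271 kJ/mol

16.1271 kJ/mol


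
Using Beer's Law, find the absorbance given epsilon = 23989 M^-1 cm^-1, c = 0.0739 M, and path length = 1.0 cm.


A = epsilon * c * l
A = 23989 * 0.0739 * 1.0
A = 1772.7871

1772.7871


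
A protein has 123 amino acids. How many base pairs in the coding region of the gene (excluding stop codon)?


Each amino acid = 1 codon = 3 bp
bp = 123 * 3 = 369 bp

369 bp


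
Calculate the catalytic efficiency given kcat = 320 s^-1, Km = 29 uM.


Catalytic efficiency = kcat / Km
= 320 / 29
= 11.0345 uM^-1*s^-1

11.0345 uM^-1*s^-1


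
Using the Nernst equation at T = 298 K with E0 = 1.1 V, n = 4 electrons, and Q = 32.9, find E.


E = E0 - (RT/nF) * ln(Q)
E = 1.1 - (8.314 * 298 / (4 * 96485)) * ln(32.9)
E = 1.0776 V

1.0776 V


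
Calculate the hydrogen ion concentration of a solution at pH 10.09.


[H+] = 10^(-pH)
[H+] = 10^(-10.09)
[H+] = 8.128e-11 M

8.128e-11 M


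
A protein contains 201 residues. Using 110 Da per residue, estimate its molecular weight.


MW = n_residues * 110 Da
MW = 201 * 110
MW = 22110 Da

22110 Da


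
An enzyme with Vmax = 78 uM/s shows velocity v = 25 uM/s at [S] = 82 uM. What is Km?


Km = [S] * (Vmax - v) / v
Km = 82 * (78 - 25) / 25
Km = 173.84 uM

173.84 uM


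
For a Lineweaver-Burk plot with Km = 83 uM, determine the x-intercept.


x-intercept = -1/Km
= -1/83
= -0.012 1/uM

-0.012 1/uM


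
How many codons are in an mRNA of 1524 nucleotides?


codons = nucleotides / 3
codons = 1524 / 3 = 508

508


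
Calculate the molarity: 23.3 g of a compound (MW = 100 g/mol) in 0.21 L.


C = (mass / MW) / volume
C = (23.3 / 100) / 0.21
C = 1.1095 M

1.1095 M


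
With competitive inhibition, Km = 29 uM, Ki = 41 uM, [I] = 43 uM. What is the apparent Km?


Km_app = Km * (1 + [I]/Ki)
Km_app = 29 * (1 + 43/41)
Km_app = 59.4146 uM

59.4146 uM


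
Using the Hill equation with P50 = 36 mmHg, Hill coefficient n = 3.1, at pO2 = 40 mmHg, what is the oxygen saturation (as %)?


Y = pO2^n / (P50^n + pO2^n)
Y = 40^3.1 / (36^3.1 + 40^3.1)
Y = 58.09%

58.09%


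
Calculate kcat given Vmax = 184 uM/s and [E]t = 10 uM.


kcat = Vmax / [E]t
kcat = 184 / 10
kcat = 18.4 s^-1

18.4 s^-1


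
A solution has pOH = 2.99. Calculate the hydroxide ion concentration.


[OH-] = 10^(-pOH)
[OH-] = 10^(-2.99)
[OH-] = 0.001 M

0.001 M


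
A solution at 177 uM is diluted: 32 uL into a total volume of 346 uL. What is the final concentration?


C2 = C1 * V1 / V2
C2 = 177 * 32 / 346
C2 = 16.3699 uM

16.3699 uM


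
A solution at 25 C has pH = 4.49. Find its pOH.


pOH = 14 - pH
pOH = 14 - 4.49
pOH = 9.51

9.51


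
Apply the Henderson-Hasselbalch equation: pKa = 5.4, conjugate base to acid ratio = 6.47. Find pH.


pH = pKa + log10([A-]/[HA])
pH = 5.4 + log10(6.47)
pH = 6.2109

6.2109


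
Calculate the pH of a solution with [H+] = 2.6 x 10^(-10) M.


pH = -log10([H+])
pH = -log10(2.6 x 10^(-10))
pH = 9.585

9.585


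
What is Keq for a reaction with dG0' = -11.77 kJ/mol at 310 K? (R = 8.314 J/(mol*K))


Keq = exp(-dG0 * 1000 / (R * T))
Keq = exp(-(-11.77) * 1000 / (8.314 * 310))
Keq = 96.2283

96.2283


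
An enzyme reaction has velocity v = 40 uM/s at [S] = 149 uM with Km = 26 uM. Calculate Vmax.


Vmax = v * (Km + [S]) / [S]
Vmax = 40 * (26 + 149) / 149
Vmax = 46.9799 uM/s

46.9799 uM/s


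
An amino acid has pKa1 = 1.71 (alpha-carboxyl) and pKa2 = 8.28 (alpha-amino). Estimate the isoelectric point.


pI = (pKa1 + pKa2) / 2
pI = (1.71 + 8.28) / 2
pI = 4.995

4.995


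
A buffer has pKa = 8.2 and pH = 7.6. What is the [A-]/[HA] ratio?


[A-]/[HA] = 10^(pH - pKa)
= 10^(7.6 - 8.2)
= 0.2512

0.2512


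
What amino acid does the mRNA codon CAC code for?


Standard genetic code lookup.
Codon CAC -> His

His


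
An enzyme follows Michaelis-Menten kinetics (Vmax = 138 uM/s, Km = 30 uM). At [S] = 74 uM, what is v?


v = Vmax * [S] / (Km + [S])
v = 138 * 74 / (30 + 74)
v = 98.1923 uM/s

98.1923 uM/s


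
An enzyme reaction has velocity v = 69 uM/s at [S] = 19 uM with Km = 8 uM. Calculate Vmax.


Vmax = v * (Km + [S]) / [S]
Vmax = 69 * (8 + 19) / 19
Vmax = 98.0526 uM/s

98.0526 uM/s


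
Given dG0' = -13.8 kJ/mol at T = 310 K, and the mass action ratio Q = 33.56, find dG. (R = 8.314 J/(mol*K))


dG = dG0' + RT * ln(Q) / 1000
dG = -13.8 + 8.314 * 310 * ln(33.56) / 1000
dG = -4.7449 kJ/mol

-4.7449 kJ/mol


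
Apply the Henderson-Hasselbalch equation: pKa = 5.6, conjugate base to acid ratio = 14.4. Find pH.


pH = pKa + log10([A-]/[HA])
pH = 5.6 + log10(14.4)
pH = 6.7584

6.7584


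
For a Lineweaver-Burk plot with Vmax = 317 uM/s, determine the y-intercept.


y-intercept = 1/Vmax
= 1/317
= 0.0032 s/uM

0.0032 s/uM


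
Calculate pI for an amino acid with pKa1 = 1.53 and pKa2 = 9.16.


pI = (pKa1 + pKa2) / 2
pI = (1.53 + 9.16) / 2
pI = 5.345

5.345


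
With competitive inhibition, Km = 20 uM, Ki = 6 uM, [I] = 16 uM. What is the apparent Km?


Km_app = Km * (1 + [I]/Ki)
Km_app = 20 * (1 + 16/6)
Km_app = 73.3333 uM

73.3333 uM


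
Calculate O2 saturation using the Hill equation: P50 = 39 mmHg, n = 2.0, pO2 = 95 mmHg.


Y = pO2^n / (P50^n + pO2^n)
Y = 95^2.0 / (39^2.0 + 95^2.0)
Y = 85.58%

85.58%


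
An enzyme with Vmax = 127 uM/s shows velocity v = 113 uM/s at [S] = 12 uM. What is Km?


Km = [S] * (Vmax - v) / v
Km = 12 * (127 - 113) / 113
Km = 1.4867 uM

1.4867 uM


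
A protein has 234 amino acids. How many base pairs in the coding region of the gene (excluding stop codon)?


Each amino acid = 1 codon = 3 bp
bp = 234 * 3 = 702 bp

702 bp


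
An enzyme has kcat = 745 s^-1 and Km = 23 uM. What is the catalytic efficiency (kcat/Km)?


Catalytic efficiency = kcat / Km
= 745 / 23
= 32.3913 uM^-1*s^-1

32.3913 uM^-1*s^-1


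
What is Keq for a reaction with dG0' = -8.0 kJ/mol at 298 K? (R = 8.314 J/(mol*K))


Keq = exp(-dG0 * 1000 / (R * T))
Keq = exp(-(-8.0) * 1000 / (8.314 * 298))
Keq = 25.2536

25.2536


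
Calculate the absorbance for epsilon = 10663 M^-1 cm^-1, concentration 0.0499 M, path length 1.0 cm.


A = epsilon * c * l
A = 10663 * 0.0499 * 1.0
A = 532.0837

532.0837


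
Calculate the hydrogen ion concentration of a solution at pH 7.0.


[H+] = 10^(-pH)
[H+] = 10^(-7.0)
[H+] = 1.000e-07 M

1.000e-07 M


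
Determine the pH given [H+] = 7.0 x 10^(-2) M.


pH = -log10([H+])
pH = -log10(7.0 x 10^(-2))
pH = 1.1549

1.1549


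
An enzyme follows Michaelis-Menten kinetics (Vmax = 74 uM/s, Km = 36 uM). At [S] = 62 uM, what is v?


v = Vmax * [S] / (Km + [S])
v = 74 * 62 / (36 + 62)
v = 46.8163 uM/s

46.8163 uM/s


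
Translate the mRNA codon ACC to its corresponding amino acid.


Standard genetic code lookup.
Codon ACC -> Thr

Thr


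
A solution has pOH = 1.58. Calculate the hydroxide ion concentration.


[OH-] = 10^(-pOH)
[OH-] = 10^(-1.58)
[OH-] = 0.0263 M

0.0263 M


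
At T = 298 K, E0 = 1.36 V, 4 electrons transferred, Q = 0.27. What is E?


E = E0 - (RT/nF) * ln(Q)
E = 1.36 - (8.314 * 298 / (4 * 96485)) * ln(0.27)
E = 1.3684 V

1.3684 V


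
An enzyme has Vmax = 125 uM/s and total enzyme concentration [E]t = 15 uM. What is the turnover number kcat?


kcat = Vmax / [E]t
kcat = 125 / 15
kcat = 8.3333 s^-1

8.3333 s^-1


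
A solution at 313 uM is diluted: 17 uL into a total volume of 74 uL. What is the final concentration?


C2 = C1 * V1 / V2
C2 = 313 * 17 / 74
C2 = 71.9054 uM

71.9054 uM


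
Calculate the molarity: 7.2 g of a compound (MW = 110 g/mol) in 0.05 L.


C = (mass / MW) / volume
C = (7.2 / 110) / 0.05
C = 1.3091 M

1.3091 M


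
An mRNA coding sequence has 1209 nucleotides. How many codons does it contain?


codons = nucleotides / 3
codons = 1209 / 3 = 403

403


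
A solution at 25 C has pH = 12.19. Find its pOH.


pOH = 14 - pH
pOH = 14 - 12.19
pOH = 1.81

1.81


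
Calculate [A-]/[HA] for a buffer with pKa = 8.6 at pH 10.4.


[A-]/[HA] = 10^(pH - pKa)
= 10^(10.4 - 8.6)
= 63.0957

63.0957


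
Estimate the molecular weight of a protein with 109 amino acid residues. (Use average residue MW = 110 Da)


MW = n_residues * 110 Da
MW = 109 * 110
MW = 11990 Da

11990 Da


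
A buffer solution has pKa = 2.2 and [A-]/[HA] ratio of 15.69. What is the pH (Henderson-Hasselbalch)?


pH = pKa + log10([A-]/[HA])
pH = 2.2 + log10(15.69)
pH = 3.3956

3.3956


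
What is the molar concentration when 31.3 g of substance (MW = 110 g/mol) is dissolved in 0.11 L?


C = (mass / MW) / volume
C = (31.3 / 110) / 0.11
C = 2.5868 M

2.5868 M


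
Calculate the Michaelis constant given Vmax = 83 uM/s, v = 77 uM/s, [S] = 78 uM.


Km = [S] * (Vmax - v) / v
Km = 78 * (83 - 77) / 77
Km = 6.0779 uM

6.0779 uM


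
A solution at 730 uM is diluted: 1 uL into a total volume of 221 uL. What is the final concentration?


C2 = C1 * V1 / V2
C2 = 730 * 1 / 221
C2 = 3.3032 uM

3.3032 uM


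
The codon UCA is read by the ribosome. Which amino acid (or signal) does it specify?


Standard genetic code lookup.
Codon UCA -> Ser

Ser


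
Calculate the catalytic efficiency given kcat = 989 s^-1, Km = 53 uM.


Catalytic efficiency = kcat / Km
= 989 / 53
= 18.6604 uM^-1*s^-1

18.6604 uM^-1*s^-1


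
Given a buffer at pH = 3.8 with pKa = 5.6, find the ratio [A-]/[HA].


[A-]/[HA] = 10^(pH - pKa)
= 10^(3.8 - 5.6)
= 0.0158

0.0158


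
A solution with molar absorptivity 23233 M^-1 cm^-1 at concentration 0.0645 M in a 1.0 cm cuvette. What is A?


A = epsilon * c * l
A = 23233 * 0.0645 * 1.0
A = 1498.5285

1498.5285


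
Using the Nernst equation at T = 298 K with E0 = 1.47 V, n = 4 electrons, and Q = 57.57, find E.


E = E0 - (RT/nF) * ln(Q)
E = 1.47 - (8.314 * 298 / (4 * 96485)) * ln(57.57)
E = 1.444 V

1.444 V


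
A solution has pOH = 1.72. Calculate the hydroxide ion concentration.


[OH-] = 10^(-pOH)
[OH-] = 10^(-1.72)
[OH-] = 0.0191 M

0.0191 M


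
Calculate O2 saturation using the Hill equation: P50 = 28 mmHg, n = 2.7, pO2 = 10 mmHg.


Y = pO2^n / (P50^n + pO2^n)
Y = 10^2.7 / (28^2.7 + 10^2.7)
Y = 5.84%

5.84%


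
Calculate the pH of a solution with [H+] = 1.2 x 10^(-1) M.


pH = -log10([H+])
pH = -log10(1.2 x 10^(-1))
pH = 0.9208

0.9208


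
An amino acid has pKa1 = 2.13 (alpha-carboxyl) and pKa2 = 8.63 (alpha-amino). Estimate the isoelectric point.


pI = (pKa1 + pKa2) / 2
pI = (2.13 + 8.63) / 2
pI = 5.38

5.38


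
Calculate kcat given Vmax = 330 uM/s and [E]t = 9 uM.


kcat = Vmax / [E]t
kcat = 330 / 9
kcat = 36.6667 s^-1

36.6667 s^-1


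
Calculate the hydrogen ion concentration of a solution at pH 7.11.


[H+] = 10^(-pH)
[H+] = 10^(-7.11)
[H+] = 7.762e-08 M

7.762e-08 M


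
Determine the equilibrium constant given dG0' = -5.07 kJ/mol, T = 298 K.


Keq = exp(-dG0 * 1000 / (R * T))
Keq = exp(-(-5.07) * 1000 / (8.314 * 298))
Keq = 7.7397

7.7397


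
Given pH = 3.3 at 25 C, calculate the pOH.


pOH = 14 - pH
pOH = 14 - 3.3
pOH = 10.7

10.7


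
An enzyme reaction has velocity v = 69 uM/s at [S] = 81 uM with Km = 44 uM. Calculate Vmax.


Vmax = v * (Km + [S]) / [S]
Vmax = 69 * (44 + 81) / 81
Vmax = 106.4815 uM/s

106.4815 uM/s


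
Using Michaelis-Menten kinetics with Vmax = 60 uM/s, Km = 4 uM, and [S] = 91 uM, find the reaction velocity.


v = Vmax * [S] / (Km + [S])
v = 60 * 91 / (4 + 91)
v = 57.4737 uM/s

57.4737 uM/s


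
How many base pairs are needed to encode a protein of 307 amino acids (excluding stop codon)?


Each amino acid = 1 codon = 3 bp
bp = 307 * 3 = 921 bp

921 bp


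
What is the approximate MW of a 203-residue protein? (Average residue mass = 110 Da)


MW = n_residues * 110 Da
MW = 203 * 110
MW = 22330 Da

22330 Da


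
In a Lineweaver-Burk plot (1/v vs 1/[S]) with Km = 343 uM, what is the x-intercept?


x-intercept = -1/Km
= -1/343
= -0.0029 1/uM

-0.0029 1/uM


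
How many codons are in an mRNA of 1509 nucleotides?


codons = nucleotides / 3
codons = 1509 / 3 = 503

503


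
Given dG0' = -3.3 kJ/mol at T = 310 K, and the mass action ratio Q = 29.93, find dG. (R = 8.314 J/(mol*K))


dG = dG0' + RT * ln(Q) / 1000
dG = -3.3 + 8.314 * 310 * ln(29.93) / 1000
dG = 5.46 kJ/mol

5.46 kJ/mol


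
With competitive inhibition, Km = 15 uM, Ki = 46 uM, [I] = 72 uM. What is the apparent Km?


Km_app = Km * (1 + [I]/Ki)
Km_app = 15 * (1 + 72/46)
Km_app = 38.4783 uM

38.4783 uM


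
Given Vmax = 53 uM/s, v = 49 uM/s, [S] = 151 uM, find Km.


Km = [S] * (Vmax - v) / v
Km = 151 * (53 - 49) / 49
Km = 12.3265 uM

12.3265 uM


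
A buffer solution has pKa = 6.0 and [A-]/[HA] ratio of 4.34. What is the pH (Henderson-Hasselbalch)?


pH = pKa + log10([A-]/[HA])
pH = 6.0 + log10(4.34)
pH = 6.6375

6.6375


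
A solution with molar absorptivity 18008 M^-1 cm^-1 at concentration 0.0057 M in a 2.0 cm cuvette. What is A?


A = epsilon * c * l
A = 18008 * 0.0057 * 2.0
A = 205.2912

205.2912


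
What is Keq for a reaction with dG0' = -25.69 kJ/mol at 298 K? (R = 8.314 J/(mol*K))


Keq = exp(-dG0 * 1000 / (R * T))
Keq = exp(-(-25.69) * 1000 / (8.314 * 298))
Keq = 31857.3236

31857.3236


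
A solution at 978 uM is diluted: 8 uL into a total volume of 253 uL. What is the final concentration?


C2 = C1 * V1 / V2
C2 = 978 * 8 / 253
C2 = 30.9249 uM

30.9249 uM


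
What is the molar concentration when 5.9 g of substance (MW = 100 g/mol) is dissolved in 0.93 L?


C = (mass / MW) / volume
C = (5.9 / 100) / 0.93
C = 0.0634 M

0.0634 M


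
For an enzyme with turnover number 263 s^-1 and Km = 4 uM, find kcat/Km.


Catalytic efficiency = kcat / Km
= 263 / 4
= 65.75 uM^-1*s^-1

65.75 uM^-1*s^-1


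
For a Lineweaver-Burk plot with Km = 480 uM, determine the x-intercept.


x-intercept = -1/Km
= -1/480
= -0.0021 1/uM

-0.0021 1/uM


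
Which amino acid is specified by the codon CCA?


Standard genetic code lookup.
Codon CCA -> Pro

Pro


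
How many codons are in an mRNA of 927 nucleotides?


codons = nucleotides / 3
codons = 927 / 3 = 309

309


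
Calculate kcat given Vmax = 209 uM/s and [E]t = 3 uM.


kcat = Vmax / [E]t
kcat = 209 / 3
kcat = 69.6667 s^-1

69.6667 s^-1


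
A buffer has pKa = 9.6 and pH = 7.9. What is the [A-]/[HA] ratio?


[A-]/[HA] = 10^(pH - pKa)
= 10^(7.9 - 9.6)
= 0.02

0.02


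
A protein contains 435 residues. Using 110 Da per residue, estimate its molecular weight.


MW = n_residues * 110 Da
MW = 435 * 110
MW = 47850 Da

47850 Da


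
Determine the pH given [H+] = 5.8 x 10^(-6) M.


pH = -log10([H+])
pH = -log10(5.8 x 10^(-6))
pH = 5.2366

5.2366


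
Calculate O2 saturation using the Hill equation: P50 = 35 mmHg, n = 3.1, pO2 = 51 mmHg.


Y = pO2^n / (P50^n + pO2^n)
Y = 51^3.1 / (35^3.1 + 51^3.1)
Y = 76.26%

76.26%


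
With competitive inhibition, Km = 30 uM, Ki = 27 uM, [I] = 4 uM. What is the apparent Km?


Km_app = Km * (1 + [I]/Ki)
Km_app = 30 * (1 + 4/27)
Km_app = 34.4444 uM

34.4444 uM


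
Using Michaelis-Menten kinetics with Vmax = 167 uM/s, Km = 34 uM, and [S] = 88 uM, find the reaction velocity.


v = Vmax * [S] / (Km + [S])
v = 167 * 88 / (34 + 88)
v = 120.459 uM/s

120.459 uM/s


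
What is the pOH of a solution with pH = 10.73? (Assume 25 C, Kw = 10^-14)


pOH = 14 - pH
pOH = 14 - 10.73
pOH = 3.27

3.27


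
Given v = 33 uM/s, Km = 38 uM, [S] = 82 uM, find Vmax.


Vmax = v * (Km + [S]) / [S]
Vmax = 33 * (38 + 82) / 82
Vmax = 48.2927 uM/s

48.2927 uM/s


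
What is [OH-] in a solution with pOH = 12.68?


[OH-] = 10^(-pOH)
[OH-] = 10^(-12.68)
[OH-] = 2.089e-13 M

2.089e-13 M


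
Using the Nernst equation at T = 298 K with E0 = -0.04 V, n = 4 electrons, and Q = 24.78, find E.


E = E0 - (RT/nF) * ln(Q)
E = -0.04 - (8.314 * 298 / (4 * 96485)) * ln(24.78)
E = -0.0606 V

-0.0606 V


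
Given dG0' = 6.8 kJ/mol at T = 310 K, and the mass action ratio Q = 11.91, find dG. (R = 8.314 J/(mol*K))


dG = dG0' + RT * ln(Q) / 1000
dG = 6.8 + 8.314 * 310 * ln(11.91) / 1000
dG = 13.185 kJ/mol

13.185 kJ/mol


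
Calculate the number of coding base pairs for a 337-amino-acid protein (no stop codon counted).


Each amino acid = 1 codon = 3 bp
bp = 337 * 3 = 1011 bp

1011 bp


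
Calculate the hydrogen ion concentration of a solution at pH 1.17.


[H+] = 10^(-pH)
[H+] = 10^(-1.17)
[H+] = 0.0676 M

0.0676 M


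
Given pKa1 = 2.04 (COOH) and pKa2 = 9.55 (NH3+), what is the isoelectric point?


pI = (pKa1 + pKa2) / 2
pI = (2.04 + 9.55) / 2
pI = 5.795

5.795


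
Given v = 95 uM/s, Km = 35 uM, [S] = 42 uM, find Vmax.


Vmax = v * (Km + [S]) / [S]
Vmax = 95 * (35 + 42) / 42
Vmax = 174.1667 uM/s

174.1667 uM/s


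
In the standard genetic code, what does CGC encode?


Standard genetic code lookup.
Codon CGC -> Arg

Arg


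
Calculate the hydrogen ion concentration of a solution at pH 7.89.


[H+] = 10^(-pH)
[H+] = 10^(-7.89)
[H+] = 1.288e-08 M

1.288e-08 M


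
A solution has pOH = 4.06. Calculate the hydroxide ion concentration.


[OH-] = 10^(-pOH)
[OH-] = 10^(-4.06)
[OH-] = 8.710e-05 M

8.710e-05 M


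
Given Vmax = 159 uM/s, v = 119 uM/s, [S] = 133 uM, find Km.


Km = [S] * (Vmax - v) / v
Km = 133 * (159 - 119) / 119
Km = 44.7059 uM

44.7059 uM


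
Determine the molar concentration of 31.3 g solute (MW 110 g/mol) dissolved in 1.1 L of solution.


C = (mass / MW) / volume
C = (31.3 / 110) / 1.1
C = 0.2587 M

0.2587 M


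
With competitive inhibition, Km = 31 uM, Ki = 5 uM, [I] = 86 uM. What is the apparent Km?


Km_app = Km * (1 + [I]/Ki)
Km_app = 31 * (1 + 86/5)
Km_app = 564.2 uM

564.2 uM


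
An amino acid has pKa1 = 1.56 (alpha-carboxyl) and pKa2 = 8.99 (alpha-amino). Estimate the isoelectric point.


pI = (pKa1 + pKa2) / 2
pI = (1.56 + 8.99) / 2
pI = 5.275

5.275


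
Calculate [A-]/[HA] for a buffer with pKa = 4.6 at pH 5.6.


[A-]/[HA] = 10^(pH - pKa)
= 10^(5.6 - 4.6)
= 10.0

10.0


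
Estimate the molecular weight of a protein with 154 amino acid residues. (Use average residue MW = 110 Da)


MW = n_residues * 110 Da
MW = 154 * 110
MW = 16940 Da

16940 Da


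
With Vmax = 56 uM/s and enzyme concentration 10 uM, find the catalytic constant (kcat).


kcat = Vmax / [E]t
kcat = 56 / 10
kcat = 5.6 s^-1

5.6 s^-1


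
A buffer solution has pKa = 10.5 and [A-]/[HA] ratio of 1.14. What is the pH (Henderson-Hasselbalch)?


pH = pKa + log10([A-]/[HA])
pH = 10.5 + log10(1.14)
pH = 10.5569

10.5569


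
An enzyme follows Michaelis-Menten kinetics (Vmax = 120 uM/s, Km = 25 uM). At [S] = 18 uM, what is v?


v = Vmax * [S] / (Km + [S])
v = 120 * 18 / (25 + 18)
v = 50.2326 uM/s

50.2326 uM/s
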